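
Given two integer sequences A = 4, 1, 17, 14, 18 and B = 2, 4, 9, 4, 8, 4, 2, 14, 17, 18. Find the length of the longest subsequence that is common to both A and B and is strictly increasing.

For each value that appears in both, track the longest common increasing run ending there.
The best achievable length is 3; one witness is 4, 14, 18 (A-positions 1,4,5, B-positions 2,8,10).

3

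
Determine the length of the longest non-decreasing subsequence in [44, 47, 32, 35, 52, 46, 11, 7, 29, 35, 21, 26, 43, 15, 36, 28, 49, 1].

5

Let dp[i] be the longest non-decreasing subsequence ending at position i. Then dp = [1, 2, 1, 2, 3, 3, 1, 1, 2, 3, 2, 3, 4, 2, 4, 4, 5, 1].
The maximum is 5; one witness is 32, 35, 35, 43, 49 at positions 3,4,10,13,17.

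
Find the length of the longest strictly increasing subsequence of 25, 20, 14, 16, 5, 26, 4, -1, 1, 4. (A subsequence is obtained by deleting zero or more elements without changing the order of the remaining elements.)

One longest increasing subsequence is 14, 16, 26 (positions 3,4,6), of length 3; no longer one exists.

3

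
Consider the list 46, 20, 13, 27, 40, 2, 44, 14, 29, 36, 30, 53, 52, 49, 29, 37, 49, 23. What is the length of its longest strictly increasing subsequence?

One longest increasing subsequence is 20, 27, 29, 36, 37, 49 (positions 2,4,9,10,16,17), of length 6; no longer one exists.

6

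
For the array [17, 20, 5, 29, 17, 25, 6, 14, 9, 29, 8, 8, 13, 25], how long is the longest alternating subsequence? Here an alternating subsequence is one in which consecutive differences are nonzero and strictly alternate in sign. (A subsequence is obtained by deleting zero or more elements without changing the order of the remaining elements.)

12

A longest alternating subsequence is 17, 20, 5, 29, 17, 25, 6, 14, 9, 29, 8, 13 (positions 1,2,3,4,5,6,7,8,9,10,11,13); its 11 consecutive differences strictly alternate in sign, and length 12 is optimal.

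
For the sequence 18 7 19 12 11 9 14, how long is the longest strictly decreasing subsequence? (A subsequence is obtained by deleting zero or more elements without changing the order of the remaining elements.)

4

One longest decreasing subsequence is 18, 12, 11, 9 (positions 1,4,5,6), of length 4; no longer one exists.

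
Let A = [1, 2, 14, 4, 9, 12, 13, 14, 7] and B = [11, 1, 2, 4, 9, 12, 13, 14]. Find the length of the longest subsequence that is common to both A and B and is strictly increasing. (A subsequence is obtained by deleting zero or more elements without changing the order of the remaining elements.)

A longest common strictly increasing subsequence is 1, 2, 4, 9, 12, 13, 14 (length 7); it appears in order in both A and B, and no longer such subsequence exists.

7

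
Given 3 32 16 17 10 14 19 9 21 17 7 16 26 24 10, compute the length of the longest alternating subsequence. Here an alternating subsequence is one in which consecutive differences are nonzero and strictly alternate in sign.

11

A longest alternating subsequence is 3, 32, 16, 17, 10, 14, 9, 21, 17, 26, 24 (positions 1,2,3,4,5,6,8,9,10,13,14); its 10 consecutive differences strictly alternate in sign, and length 11 is optimal.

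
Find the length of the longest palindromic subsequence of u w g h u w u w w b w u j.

One longest palindromic subsequence is uwwwwwu (positions 1,2,6,8,9,11,12); it reads the same forward and backward, and the interval DP gives dp[1][13] = 7.

7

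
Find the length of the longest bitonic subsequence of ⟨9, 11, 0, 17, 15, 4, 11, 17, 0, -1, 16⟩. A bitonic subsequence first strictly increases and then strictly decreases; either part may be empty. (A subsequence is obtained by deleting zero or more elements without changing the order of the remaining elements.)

Let inc[i] be the LIS ending at i and dec[i] the longest strictly decreasing subsequence starting at i. inc = [1, 2, 1, 3, 3, 2, 3, 4, 1, 1, 4], dec = [4, 4, 2, 5, 4, 3, 3, 3, 2, 1, 1].
max_i inc[i]+dec[i]−1 = 7, with one witness 9, 11, 17, 15, 11, 0, -1.

7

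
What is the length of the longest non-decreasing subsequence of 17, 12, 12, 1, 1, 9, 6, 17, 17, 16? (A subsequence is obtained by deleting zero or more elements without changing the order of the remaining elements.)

Let dp[i] be the longest non-decreasing subsequence ending at position i. Then dp = [1, 1, 2, 1, 2, 3, 3, 4, 5, 4].
The maximum is 5; one witness is 1, 1, 9, 17, 17 at positions 4,5,6,8,9.

5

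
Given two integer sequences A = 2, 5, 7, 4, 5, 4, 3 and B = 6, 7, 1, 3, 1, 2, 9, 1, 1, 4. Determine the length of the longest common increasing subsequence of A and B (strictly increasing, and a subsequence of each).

For each value that appears in both, track the longest common increasing run ending there.
The best achievable length is 2; one witness is 2, 4 (A-positions 1,4, B-positions 6,10).

2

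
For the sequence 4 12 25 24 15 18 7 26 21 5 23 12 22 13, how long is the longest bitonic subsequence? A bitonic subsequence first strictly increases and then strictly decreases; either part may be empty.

Let inc[i] be the LIS ending at i and dec[i] the longest strictly decreasing subsequence starting at i. inc = [1, 2, 3, 3, 3, 4, 2, 5, 5, 2, 6, 3, 6, 4], dec = [1, 3, 5, 4, 3, 3, 2, 4, 2, 1, 3, 1, 2, 1].
max_i inc[i]+dec[i]−1 = 8, with one witness 4, 12, 15, 18, 26, 23, 22, 13.

8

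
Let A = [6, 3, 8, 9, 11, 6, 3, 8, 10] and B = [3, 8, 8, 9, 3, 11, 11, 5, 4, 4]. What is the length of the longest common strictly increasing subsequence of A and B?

A longest common strictly increasing subsequence is 3, 8, 9, 11 (length 4); it appears in order in both A and B, and no longer such subsequence exists.

4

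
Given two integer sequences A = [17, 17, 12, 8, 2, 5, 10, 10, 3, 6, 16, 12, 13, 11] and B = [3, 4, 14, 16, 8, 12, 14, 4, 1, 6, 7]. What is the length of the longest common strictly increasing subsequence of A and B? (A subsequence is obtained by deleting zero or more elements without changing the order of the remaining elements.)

2

For each value that appears in both, track the longest common increasing run ending there.
The best achievable length is 2; one witness is 3, 16 (A-positions 9,11, B-positions 1,4).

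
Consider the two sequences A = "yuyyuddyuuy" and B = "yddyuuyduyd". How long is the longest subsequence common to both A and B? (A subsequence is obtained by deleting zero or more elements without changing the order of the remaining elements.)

A longest common subsequence is yddyuuy (length 7); the LCS DP confirms no longer common subsequence exists.

7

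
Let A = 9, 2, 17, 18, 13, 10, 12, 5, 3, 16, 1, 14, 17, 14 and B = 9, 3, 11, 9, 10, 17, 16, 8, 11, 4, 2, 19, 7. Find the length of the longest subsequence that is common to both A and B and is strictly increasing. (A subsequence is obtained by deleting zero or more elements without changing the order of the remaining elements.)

A longest common strictly increasing subsequence is 9, 10, 17 (length 3); it appears in order in both A and B, and no longer such subsequence exists.

3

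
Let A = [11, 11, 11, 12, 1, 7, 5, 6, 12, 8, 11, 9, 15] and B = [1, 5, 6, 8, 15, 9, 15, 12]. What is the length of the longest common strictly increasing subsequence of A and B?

A longest common strictly increasing subsequence is 1, 5, 6, 8, 9, 15 (length 6); it appears in order in both A and B, and no longer such subsequence exists.

6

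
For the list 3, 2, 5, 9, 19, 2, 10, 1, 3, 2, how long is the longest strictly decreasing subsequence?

One longest decreasing subsequence is 19, 10, 3, 2 (positions 5,7,9,10), of length 4; no longer one exists.

4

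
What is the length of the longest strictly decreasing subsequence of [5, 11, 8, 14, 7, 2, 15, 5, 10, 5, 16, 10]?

4

Scanning left to right, the best length ending at each element is: 5→1, 11→1, 8→2, 14→1, 7→3, 2→4, 15→1, 5→4, 10→2, 5→4, 16→1, 10→2.
So the longest decreasing subsequence has length 4, e.g. 11, 8, 7, 2.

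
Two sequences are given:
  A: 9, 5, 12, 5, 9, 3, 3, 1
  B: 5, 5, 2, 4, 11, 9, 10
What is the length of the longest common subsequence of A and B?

Backtracking the LCS table gives one alignment: 5 (A2,B1) → 5 (A4,B2) → 9 (A5,B6).
So the longest common subsequence has length 3.

3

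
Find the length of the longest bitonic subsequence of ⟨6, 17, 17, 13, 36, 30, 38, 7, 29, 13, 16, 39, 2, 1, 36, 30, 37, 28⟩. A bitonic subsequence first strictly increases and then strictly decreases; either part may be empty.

Let inc[i] be the LIS ending at i and dec[i] the longest strictly decreasing subsequence starting at i. inc = [1, 2, 2, 2, 3, 3, 4, 2, 3, 3, 4, 5, 1, 1, 5, 5, 6, 5], dec = [3, 5, 5, 4, 6, 5, 5, 3, 4, 3, 3, 4, 2, 1, 3, 2, 2, 1].
max_i inc[i]+dec[i]−1 = 8, with one witness 6, 17, 36, 30, 29, 16, 2, 1.

8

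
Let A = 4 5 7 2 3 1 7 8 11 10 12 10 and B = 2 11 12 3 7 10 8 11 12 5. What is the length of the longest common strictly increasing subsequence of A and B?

6

For each value that appears in both, track the longest common increasing run ending there.
The best achievable length is 6; one witness is 2, 3, 7, 8, 11, 12 (A-positions 4,5,7,8,9,11, B-positions 1,4,5,7,8,9).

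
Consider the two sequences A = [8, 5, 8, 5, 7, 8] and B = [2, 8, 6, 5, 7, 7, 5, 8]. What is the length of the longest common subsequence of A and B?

4

Backtracking the LCS table gives one alignment: 8 (A1,B2) → 5 (A2,B4) → 5 (A4,B7) → 8 (A6,B8).
So the longest common subsequence has length 4.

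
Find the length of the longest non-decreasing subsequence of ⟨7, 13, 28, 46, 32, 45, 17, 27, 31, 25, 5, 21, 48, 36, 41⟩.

Let dp[i] be the longest non-decreasing subsequence ending at position i. Then dp = [1, 2, 3, 4, 4, 5, 3, 4, 5, 4, 1, 4, 6, 6, 7].
The maximum is 7; one witness is 7, 13, 17, 27, 31, 36, 41 at positions 1,2,7,8,9,14,15.

7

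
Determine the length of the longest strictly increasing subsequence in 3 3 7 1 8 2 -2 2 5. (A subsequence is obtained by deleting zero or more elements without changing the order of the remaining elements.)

3

Let dp[i] be the longest increasing subsequence ending at position i. Then dp = [1, 1, 2, 1, 3, 2, 1, 2, 3].
The maximum is 3; one witness is 3, 7, 8 at positions 1,3,5.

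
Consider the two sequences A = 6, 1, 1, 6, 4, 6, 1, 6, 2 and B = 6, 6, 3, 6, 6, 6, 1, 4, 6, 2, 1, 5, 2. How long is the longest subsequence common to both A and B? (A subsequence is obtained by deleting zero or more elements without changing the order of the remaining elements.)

A longest common subsequence is 6, 1, 4, 6, 1, 2 (length 6); the LCS DP confirms no longer common subsequence exists.

6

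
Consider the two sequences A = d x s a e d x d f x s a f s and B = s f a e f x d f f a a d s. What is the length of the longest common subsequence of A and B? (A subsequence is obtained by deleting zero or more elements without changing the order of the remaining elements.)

8

A longest common subsequence is saexdfas (length 8); the LCS DP confirms no longer common subsequence exists.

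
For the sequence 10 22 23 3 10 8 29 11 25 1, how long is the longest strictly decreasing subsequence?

Scanning left to right, the best length ending at each element is: 10→1, 22→1, 23→1, 3→2, 10→2, 8→3, 29→1, 11→2, 25→2, 1→4.
So the longest decreasing subsequence has length 4, e.g. 22, 10, 8, 1.

4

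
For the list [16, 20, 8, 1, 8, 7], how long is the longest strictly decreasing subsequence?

3

Scanning left to right, the best length ending at each element is: 16→1, 20→1, 8→2, 1→3, 8→2, 7→3.
So the longest decreasing subsequence has length 3, e.g. 16, 8, 1.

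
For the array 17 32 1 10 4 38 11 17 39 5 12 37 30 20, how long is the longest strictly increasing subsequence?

Let dp[i] be the longest increasing subsequence ending at position i. Then dp = [1, 2, 1, 2, 2, 3, 3, 4, 5, 3, 4, 5, 5, 5].
The maximum is 5; one witness is 1, 10, 11, 17, 39 at positions 3,4,7,8,9.

5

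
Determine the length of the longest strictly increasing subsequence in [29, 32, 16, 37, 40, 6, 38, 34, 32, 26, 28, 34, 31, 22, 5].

Scanning left to right, the best length ending at each element is: 29→1, 32→2, 16→1, 37→3, 40→4, 6→1, 38→4, 34→3, 32→2, 26→2, 28→3, 34→4, 31→4, 22→2, 5→1.
So the longest increasing subsequence has length 4, e.g. 29, 32, 37, 40.

4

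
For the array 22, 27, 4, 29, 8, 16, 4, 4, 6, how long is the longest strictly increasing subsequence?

One longest increasing subsequence is 22, 27, 29 (positions 1,2,4), of length 3; no longer one exists.

3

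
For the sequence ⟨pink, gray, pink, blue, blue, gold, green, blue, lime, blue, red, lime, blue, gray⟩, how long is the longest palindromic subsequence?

One longest palindromic subsequence is gray blue lime red lime blue gray (positions 2,4,9,11,12,13,14); it reads the same forward and backward, and the interval DP gives dp[1][14] = 7.

7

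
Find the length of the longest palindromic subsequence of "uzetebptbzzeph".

Using dp[i][j] = 2 + dp[i+1][j−1] if the ends match, else max(dp[i+1][j], dp[i][j−1]):
dp[1][14] = 5. A witness is ebtbe at positions 5,6,8,9,12.

5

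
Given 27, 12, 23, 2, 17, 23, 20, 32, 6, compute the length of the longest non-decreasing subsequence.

One longest non-decreasing subsequence is 12, 23, 23, 32 (positions 2,3,6,8), of length 4; no longer one exists.

4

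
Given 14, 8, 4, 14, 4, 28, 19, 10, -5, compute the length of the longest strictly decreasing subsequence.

Scanning left to right, the best length ending at each element is: 14→1, 8→2, 4→3, 14→1, 4→3, 28→1, 19→2, 10→3, -5→4.
So the longest decreasing subsequence has length 4, e.g. 14, 8, 4, -5.

4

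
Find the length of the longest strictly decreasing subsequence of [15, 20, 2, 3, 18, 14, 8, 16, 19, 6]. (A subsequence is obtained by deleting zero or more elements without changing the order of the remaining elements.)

5

Let dp[i] be the longest decreasing subsequence ending at position i. Then dp = [1, 1, 2, 2, 2, 3, 4, 3, 2, 5].
The maximum is 5; one witness is 20, 18, 14, 8, 6 at positions 2,5,6,7,10.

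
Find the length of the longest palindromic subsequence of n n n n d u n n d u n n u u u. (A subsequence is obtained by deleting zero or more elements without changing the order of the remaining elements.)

9

Using dp[i][j] = 2 + dp[i+1][j−1] if the ends match, else max(dp[i+1][j], dp[i][j−1]):
dp[1][15] = 9. A witness is nnnnunnnn at positions 1,2,3,4,6,7,8,11,12.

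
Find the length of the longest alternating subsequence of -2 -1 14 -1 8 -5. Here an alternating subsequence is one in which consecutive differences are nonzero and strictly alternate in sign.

A longest alternating subsequence is -2, 14, -1, 8, -5 (positions 1,3,4,5,6); its 4 consecutive differences strictly alternate in sign, and length 5 is optimal.

5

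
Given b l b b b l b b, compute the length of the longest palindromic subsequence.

One longest palindromic subsequence is blbbblb (positions 1,2,3,4,5,6,8); it reads the same forward and backward, and the interval DP gives dp[1][8] = 7.

7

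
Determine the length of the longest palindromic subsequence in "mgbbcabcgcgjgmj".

Using dp[i][j] = 2 + dp[i+1][j−1] if the ends match, else max(dp[i+1][j], dp[i][j−1]):
dp[1][15] = 7. A witness is mggcggm at positions 1,2,9,10,11,13,14.

7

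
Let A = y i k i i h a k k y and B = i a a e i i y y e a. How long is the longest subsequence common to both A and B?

4

A longest common subsequence is iiia (length 4); the LCS DP confirms no longer common subsequence exists.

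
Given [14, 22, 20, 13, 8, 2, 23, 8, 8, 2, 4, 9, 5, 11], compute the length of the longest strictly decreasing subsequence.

One longest decreasing subsequence is 22, 20, 13, 8, 2 (positions 2,3,4,5,6), of length 5; no longer one exists.

5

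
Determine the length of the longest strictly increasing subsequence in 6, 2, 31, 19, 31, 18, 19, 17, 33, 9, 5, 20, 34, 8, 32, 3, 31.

5

Let dp[i] be the longest increasing subsequence ending at position i. Then dp = [1, 1, 2, 2, 3, 2, 3, 2, 4, 2, 2, 4, 5, 3, 5, 2, 5].
The maximum is 5; one witness is 6, 19, 31, 33, 34 at positions 1,4,5,9,13.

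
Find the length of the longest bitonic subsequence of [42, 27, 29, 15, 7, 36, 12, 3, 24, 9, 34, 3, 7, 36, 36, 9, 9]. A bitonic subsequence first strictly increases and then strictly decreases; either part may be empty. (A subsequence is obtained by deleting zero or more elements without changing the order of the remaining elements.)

One longest bitonic subsequence is 42, 29, 15, 12, 9, 7 (positions 1,3,4,7,10,13): it rises to 42 then falls. Length 6 is optimal.

6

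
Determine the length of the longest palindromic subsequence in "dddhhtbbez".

3

One longest palindromic subsequence is ddd (positions 1,2,3); it reads the same forward and backward, and the interval DP gives dp[1][10] = 3.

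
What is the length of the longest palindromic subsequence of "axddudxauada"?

One longest palindromic subsequence is adauada (positions 1,3,8,9,10,11,12); it reads the same forward and backward, and the interval DP gives dp[1][12] = 7.

7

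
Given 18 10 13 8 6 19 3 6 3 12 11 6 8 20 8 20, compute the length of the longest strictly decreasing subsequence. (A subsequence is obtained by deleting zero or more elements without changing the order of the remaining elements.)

5

One longest decreasing subsequence is 18, 10, 8, 6, 3 (positions 1,2,4,5,7), of length 5; no longer one exists.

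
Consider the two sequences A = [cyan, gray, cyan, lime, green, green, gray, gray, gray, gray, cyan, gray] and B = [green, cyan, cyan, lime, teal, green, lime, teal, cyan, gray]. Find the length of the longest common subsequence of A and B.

A longest common subsequence is cyan, cyan, lime, green, cyan, gray (length 6); the LCS DP confirms no longer common subsequence exists.

6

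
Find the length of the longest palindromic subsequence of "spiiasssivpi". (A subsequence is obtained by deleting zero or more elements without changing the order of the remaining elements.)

7

One longest palindromic subsequence is iisssii (positions 3,4,6,7,8,9,12); it reads the same forward and backward, and the interval DP gives dp[1][12] = 7.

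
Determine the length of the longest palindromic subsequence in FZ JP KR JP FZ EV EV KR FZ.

6

Using dp[i][j] = 2 + dp[i+1][j−1] if the ends match, else max(dp[i+1][j], dp[i][j−1]):
dp[1][9] = 6. A witness is FZ KR EV EV KR FZ at positions 1,3,6,7,8,9.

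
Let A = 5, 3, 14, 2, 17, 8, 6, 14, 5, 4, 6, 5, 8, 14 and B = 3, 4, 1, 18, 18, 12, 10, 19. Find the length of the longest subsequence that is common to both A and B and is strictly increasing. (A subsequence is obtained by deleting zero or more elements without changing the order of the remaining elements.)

A longest common strictly increasing subsequence is 3, 4 (length 2); it appears in order in both A and B, and no longer such subsequence exists.

2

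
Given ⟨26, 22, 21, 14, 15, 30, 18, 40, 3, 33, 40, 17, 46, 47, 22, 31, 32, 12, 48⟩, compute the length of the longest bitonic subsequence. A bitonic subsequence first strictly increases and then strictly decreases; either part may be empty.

One longest bitonic subsequence is 14, 15, 30, 33, 40, 46, 47, 32, 12 (positions 4,5,6,10,11,13,14,17,18): it rises to 47 then falls. Length 9 is optimal.

9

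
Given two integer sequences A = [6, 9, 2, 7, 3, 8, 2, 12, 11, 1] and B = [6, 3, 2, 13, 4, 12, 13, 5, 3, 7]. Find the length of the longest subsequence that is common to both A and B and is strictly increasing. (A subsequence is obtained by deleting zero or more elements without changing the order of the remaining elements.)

For each value that appears in both, track the longest common increasing run ending there.
The best achievable length is 2; one witness is 6, 12 (A-positions 1,8, B-positions 1,6).

2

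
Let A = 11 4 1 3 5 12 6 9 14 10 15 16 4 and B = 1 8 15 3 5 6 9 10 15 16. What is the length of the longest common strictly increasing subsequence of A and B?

8

A longest common strictly increasing subsequence is 1, 3, 5, 6, 9, 10, 15, 16 (length 8); it appears in order in both A and B, and no longer such subsequence exists.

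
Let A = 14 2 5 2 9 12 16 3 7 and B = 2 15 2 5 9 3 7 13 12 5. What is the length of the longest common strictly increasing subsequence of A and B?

4

A longest common strictly increasing subsequence is 2, 5, 9, 12 (length 4); it appears in order in both A and B, and no longer such subsequence exists.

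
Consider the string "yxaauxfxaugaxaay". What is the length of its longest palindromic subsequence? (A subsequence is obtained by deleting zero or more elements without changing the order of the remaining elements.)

Using dp[i][j] = 2 + dp[i+1][j−1] if the ends match, else max(dp[i+1][j], dp[i][j−1]):
dp[1][16] = 11. A witness is yaaxagaxaay at positions 1,3,4,6,9,11,12,13,14,15,16.

11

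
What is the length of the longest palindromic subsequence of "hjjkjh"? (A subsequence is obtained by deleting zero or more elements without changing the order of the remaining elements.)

5

One longest palindromic subsequence is hjkjh (positions 1,2,4,5,6); it reads the same forward and backward, and the interval DP gives dp[1][6] = 5.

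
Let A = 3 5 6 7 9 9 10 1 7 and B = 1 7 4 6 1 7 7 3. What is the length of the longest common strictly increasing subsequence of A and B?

2

For each value that appears in both, track the longest common increasing run ending there.
The best achievable length is 2; one witness is 1, 7 (A-positions 8,9, B-positions 1,2).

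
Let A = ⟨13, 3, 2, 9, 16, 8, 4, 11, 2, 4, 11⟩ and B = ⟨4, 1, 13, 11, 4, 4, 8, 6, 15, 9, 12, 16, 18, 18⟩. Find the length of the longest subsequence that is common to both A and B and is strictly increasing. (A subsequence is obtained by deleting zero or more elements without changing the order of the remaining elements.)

For each value that appears in both, track the longest common increasing run ending there.
The best achievable length is 2; one witness is 4, 11 (A-positions 7,8, B-positions 1,4).

2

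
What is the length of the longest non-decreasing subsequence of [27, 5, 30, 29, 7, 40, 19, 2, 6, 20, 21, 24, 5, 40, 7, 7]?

Scanning left to right, the best length ending at each element is: 27→1, 5→1, 30→2, 29→2, 7→2, 40→3, 19→3, 2→1, 6→2, 20→4, 21→5, 24→6, 5→2, 40→7, 7→3, 7→4.
So the longest non-decreasing subsequence has length 7, e.g. 5, 7, 19, 20, 21, 24, 40.

7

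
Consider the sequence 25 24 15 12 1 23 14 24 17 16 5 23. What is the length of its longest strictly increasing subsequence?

Let dp[i] be the longest increasing subsequence ending at position i. Then dp = [1, 1, 1, 1, 1, 2, 2, 3, 3, 3, 2, 4].
The maximum is 4; one witness is 12, 14, 17, 23 at positions 4,7,9,12.

4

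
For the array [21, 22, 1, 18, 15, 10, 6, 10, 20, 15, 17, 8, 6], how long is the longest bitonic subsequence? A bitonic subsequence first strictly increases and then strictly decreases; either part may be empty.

7

One longest bitonic subsequence is 21, 22, 18, 15, 10, 8, 6 (positions 1,2,4,5,8,12,13): it rises to 22 then falls. Length 7 is optimal.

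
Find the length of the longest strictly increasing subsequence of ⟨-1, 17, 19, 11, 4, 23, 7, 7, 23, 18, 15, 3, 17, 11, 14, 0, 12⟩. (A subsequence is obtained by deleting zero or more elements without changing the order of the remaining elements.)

5

Let dp[i] be the longest increasing subsequence ending at position i. Then dp = [1, 2, 3, 2, 2, 4, 3, 3, 4, 4, 4, 2, 5, 4, 5, 2, 5].
The maximum is 5; one witness is -1, 4, 7, 15, 17 at positions 1,5,7,11,13.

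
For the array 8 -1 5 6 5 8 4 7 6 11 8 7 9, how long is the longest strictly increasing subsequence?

Let dp[i] be the longest increasing subsequence ending at position i. Then dp = [1, 1, 2, 3, 2, 4, 2, 4, 3, 5, 5, 4, 6].
The maximum is 6; one witness is -1, 5, 6, 7, 8, 9 at positions 2,3,4,8,11,13.

6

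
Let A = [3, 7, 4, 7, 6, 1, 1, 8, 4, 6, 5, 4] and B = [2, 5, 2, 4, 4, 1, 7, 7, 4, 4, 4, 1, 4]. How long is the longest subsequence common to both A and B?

Backtracking the LCS table gives one alignment: 7 (A2,B8) → 4 (A3,B11) → 1 (A7,B12) → 4 (A12,B13).
So the longest common subsequence has length 4.

4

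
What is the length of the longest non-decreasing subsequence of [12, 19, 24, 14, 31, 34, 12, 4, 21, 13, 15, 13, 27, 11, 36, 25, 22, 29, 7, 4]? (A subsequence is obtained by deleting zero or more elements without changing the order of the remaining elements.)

One longest non-decreasing subsequence is 12, 19, 24, 31, 34, 36 (positions 1,2,3,5,6,15), of length 6; no longer one exists.

6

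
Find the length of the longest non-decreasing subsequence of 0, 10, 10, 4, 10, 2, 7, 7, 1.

4

Scanning left to right, the best length ending at each element is: 0→1, 10→2, 10→3, 4→2, 10→4, 2→2, 7→3, 7→4, 1→2.
So the longest non-decreasing subsequence has length 4, e.g. 0, 10, 10, 10.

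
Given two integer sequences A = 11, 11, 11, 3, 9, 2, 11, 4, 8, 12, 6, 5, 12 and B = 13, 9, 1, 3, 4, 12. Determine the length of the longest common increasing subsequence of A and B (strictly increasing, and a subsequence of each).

For each value that appears in both, track the longest common increasing run ending there.
The best achievable length is 3; one witness is 3, 4, 12 (A-positions 4,8,10, B-positions 4,5,6).

3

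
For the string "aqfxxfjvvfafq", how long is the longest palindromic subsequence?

8

One longest palindromic subsequence is qffvvffq (positions 2,3,6,8,9,10,12,13); it reads the same forward and backward, and the interval DP gives dp[1][13] = 8.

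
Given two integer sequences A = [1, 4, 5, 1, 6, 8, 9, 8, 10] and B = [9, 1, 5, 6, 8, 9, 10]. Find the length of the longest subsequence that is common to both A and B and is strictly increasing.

For each value that appears in both, track the longest common increasing run ending there.
The best achievable length is 6; one witness is 1, 5, 6, 8, 9, 10 (A-positions 1,3,5,6,7,9, B-positions 2,3,4,5,6,7).

6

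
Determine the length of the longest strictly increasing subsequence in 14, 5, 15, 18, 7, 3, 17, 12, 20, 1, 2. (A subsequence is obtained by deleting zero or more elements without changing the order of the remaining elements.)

Scanning left to right, the best length ending at each element is: 14→1, 5→1, 15→2, 18→3, 7→2, 3→1, 17→3, 12→3, 20→4, 1→1, 2→2.
So the longest increasing subsequence has length 4, e.g. 14, 15, 18, 20.

4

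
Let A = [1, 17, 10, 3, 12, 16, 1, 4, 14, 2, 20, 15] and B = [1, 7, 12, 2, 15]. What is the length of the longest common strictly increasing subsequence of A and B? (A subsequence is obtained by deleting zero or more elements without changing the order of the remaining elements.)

A longest common strictly increasing subsequence is 1, 12, 15 (length 3); it appears in order in both A and B, and no longer such subsequence exists.

3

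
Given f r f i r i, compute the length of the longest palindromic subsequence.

One longest palindromic subsequence is iri (positions 4,5,6); it reads the same forward and backward, and the interval DP gives dp[1][6] = 3.

3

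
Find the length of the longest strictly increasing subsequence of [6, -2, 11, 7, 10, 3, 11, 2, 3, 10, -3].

Scanning left to right, the best length ending at each element is: 6→1, -2→1, 11→2, 7→2, 10→3, 3→2, 11→4, 2→2, 3→3, 10→4, -3→1.
So the longest increasing subsequence has length 4, e.g. 6, 7, 10, 11.

4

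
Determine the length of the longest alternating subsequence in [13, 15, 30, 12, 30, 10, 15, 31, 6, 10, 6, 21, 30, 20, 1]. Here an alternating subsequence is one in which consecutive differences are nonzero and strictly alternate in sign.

Track the best alternating length ending on an up-step vs a down-step at each position: up/down = 1/1, 2/1, 2/1, 1/3, 4/1, 1/5, 6/5, 6/1, 1/7, 8/7, 1/9, 10/7, 10/7, 10/11, 1/11.
The maximum over both is 11; one such subsequence is 13, 15, 12, 30, 10, 15, 6, 10, 6, 21, 20.

11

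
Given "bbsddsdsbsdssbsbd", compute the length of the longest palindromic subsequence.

One longest palindromic subsequence is bbssdsbsdssbb (positions 1,2,3,6,7,8,9,10,11,12,13,14,16); it reads the same forward and backward, and the interval DP gives dp[1][17] = 13.

13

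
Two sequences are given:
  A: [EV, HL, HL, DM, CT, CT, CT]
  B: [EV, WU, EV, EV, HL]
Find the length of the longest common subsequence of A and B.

2

A longest common subsequence is EV, HL (length 2); the LCS DP confirms no longer common subsequence exists.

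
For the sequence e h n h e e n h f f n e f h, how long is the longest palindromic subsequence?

Using dp[i][j] = 2 + dp[i+1][j−1] if the ends match, else max(dp[i+1][j], dp[i][j−1]):
dp[1][14] = 8. A witness is henffneh at positions 2,6,7,9,10,11,12,14.

8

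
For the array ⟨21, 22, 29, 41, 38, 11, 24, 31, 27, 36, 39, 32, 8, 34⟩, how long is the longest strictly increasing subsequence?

Scanning left to right, the best length ending at each element is: 21→1, 22→2, 29→3, 41→4, 38→4, 11→1, 24→3, 31→4, 27→4, 36→5, 39→6, 32→5, 8→1, 34→6.
So the longest increasing subsequence has length 6, e.g. 21, 22, 29, 31, 36, 39.

6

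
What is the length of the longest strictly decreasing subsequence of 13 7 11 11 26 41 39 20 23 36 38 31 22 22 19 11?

One longest decreasing subsequence is 41, 39, 36, 31, 22, 19, 11 (positions 6,7,10,12,13,15,16), of length 7; no longer one exists.

7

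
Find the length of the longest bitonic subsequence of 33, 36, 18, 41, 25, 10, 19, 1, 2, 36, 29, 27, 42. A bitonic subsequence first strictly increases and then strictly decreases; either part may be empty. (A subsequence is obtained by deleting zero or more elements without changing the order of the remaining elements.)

6

Let inc[i] be the LIS ending at i and dec[i] the longest strictly decreasing subsequence starting at i. inc = [1, 2, 1, 3, 2, 1, 2, 1, 2, 3, 3, 3, 4], dec = [4, 4, 3, 4, 3, 2, 2, 1, 1, 3, 2, 1, 1].
max_i inc[i]+dec[i]−1 = 6, with one witness 33, 36, 41, 36, 29, 27.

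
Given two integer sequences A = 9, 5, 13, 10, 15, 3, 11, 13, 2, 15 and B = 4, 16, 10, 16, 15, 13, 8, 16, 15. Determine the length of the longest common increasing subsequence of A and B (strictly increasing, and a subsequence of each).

For each value that appears in both, track the longest common increasing run ending there.
The best achievable length is 3; one witness is 10, 13, 15 (A-positions 4,8,10, B-positions 3,6,9).

3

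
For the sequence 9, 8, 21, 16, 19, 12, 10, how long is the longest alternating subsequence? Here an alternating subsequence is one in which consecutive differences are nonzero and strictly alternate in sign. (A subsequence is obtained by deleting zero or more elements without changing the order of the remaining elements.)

A longest alternating subsequence is 9, 8, 21, 16, 19, 12 (positions 1,2,3,4,5,6); its 5 consecutive differences strictly alternate in sign, and length 6 is optimal.

6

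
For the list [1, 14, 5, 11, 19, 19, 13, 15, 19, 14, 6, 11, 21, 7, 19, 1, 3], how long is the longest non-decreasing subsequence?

7

One longest non-decreasing subsequence is 1, 5, 11, 19, 19, 19, 21 (positions 1,3,4,5,6,9,13), of length 7; no longer one exists.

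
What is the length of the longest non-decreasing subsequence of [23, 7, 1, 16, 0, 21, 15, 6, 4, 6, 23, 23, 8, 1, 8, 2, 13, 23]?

7

Scanning left to right, the best length ending at each element is: 23→1, 7→1, 1→1, 16→2, 0→1, 21→3, 15→2, 6→2, 4→2, 6→3, 23→4, 23→5, 8→4, 1→2, 8→5, 2→3, 13→6, 23→7.
So the longest non-decreasing subsequence has length 7, e.g. 1, 6, 6, 8, 8, 13, 23.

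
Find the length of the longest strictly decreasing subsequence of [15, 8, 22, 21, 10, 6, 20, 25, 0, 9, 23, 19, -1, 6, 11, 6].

6

Let dp[i] be the longest decreasing subsequence ending at position i. Then dp = [1, 2, 1, 2, 3, 4, 3, 1, 5, 4, 2, 4, 6, 5, 5, 6].
The maximum is 6; one witness is 22, 21, 10, 6, 0, -1 at positions 3,4,5,6,9,13.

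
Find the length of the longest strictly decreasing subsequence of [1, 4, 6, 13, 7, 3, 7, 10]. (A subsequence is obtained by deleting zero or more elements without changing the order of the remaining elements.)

3

Let dp[i] be the longest decreasing subsequence ending at position i. Then dp = [1, 1, 1, 1, 2, 3, 2, 2].
The maximum is 3; one witness is 13, 7, 3 at positions 4,5,6.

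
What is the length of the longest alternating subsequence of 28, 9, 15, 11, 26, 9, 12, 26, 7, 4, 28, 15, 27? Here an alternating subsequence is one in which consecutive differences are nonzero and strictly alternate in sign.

11

A longest alternating subsequence is 28, 9, 15, 11, 26, 9, 12, 7, 28, 15, 27 (positions 1,2,3,4,5,6,7,9,11,12,13); its 10 consecutive differences strictly alternate in sign, and length 11 is optimal.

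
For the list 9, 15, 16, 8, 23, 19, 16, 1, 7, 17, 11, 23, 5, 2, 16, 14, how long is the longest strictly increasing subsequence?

Let dp[i] be the longest increasing subsequence ending at position i. Then dp = [1, 2, 3, 1, 4, 4, 3, 1, 2, 4, 3, 5, 2, 2, 4, 4].
The maximum is 5; one witness is 9, 15, 16, 19, 23 at positions 1,2,3,6,12.

5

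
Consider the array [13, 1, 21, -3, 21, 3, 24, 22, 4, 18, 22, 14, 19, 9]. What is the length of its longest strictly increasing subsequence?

5

Let dp[i] be the longest increasing subsequence ending at position i. Then dp = [1, 1, 2, 1, 2, 2, 3, 3, 3, 4, 5, 4, 5, 4].
The maximum is 5; one witness is 1, 3, 4, 18, 22 at positions 2,6,9,10,11.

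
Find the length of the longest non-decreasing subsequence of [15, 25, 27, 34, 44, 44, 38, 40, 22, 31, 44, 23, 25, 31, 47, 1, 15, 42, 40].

8

Let dp[i] be the longest non-decreasing subsequence ending at position i. Then dp = [1, 2, 3, 4, 5, 6, 5, 6, 2, 4, 7, 3, 4, 5, 8, 1, 2, 7, 7].
The maximum is 8; one witness is 15, 25, 27, 34, 44, 44, 44, 47 at positions 1,2,3,4,5,6,11,15.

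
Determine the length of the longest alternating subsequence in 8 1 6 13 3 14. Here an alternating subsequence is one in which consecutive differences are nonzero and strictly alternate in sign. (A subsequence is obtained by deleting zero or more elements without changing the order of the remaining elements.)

5

Track the best alternating length ending on an up-step vs a down-step at each position: up/down = 1/1, 1/2, 3/2, 3/1, 3/4, 5/1.
The maximum over both is 5; one such subsequence is 8, 1, 6, 3, 14.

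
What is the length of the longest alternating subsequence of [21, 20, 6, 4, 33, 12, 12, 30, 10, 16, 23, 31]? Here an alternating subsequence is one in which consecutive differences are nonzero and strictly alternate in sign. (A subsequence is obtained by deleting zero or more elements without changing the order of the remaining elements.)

Track the best alternating length ending on an up-step vs a down-step at each position: up/down = 1/1, 1/2, 1/2, 1/2, 3/1, 3/4, 3/4, 5/4, 3/6, 7/6, 7/6, 7/4.
The maximum over both is 7; one such subsequence is 21, 20, 33, 12, 30, 10, 16.

7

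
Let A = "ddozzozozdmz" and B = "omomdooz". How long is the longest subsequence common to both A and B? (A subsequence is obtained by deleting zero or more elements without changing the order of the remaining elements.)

A longest common subsequence is dooz (length 4); the LCS DP confirms no longer common subsequence exists.

4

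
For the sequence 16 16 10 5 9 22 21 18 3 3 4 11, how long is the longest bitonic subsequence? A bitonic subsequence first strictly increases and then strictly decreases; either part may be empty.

6

Let inc[i] be the LIS ending at i and dec[i] the longest strictly decreasing subsequence starting at i. inc = [1, 1, 1, 1, 2, 3, 3, 3, 1, 1, 2, 3], dec = [4, 4, 3, 2, 2, 4, 3, 2, 1, 1, 1, 1].
max_i inc[i]+dec[i]−1 = 6, with one witness 5, 9, 22, 21, 18, 11.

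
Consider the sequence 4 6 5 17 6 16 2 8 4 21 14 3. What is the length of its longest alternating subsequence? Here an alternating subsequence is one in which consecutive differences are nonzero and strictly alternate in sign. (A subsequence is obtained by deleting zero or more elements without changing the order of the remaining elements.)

Track the best alternating length ending on an up-step vs a down-step at each position: up/down = 1/1, 2/1, 2/3, 4/1, 4/5, 6/5, 1/7, 8/7, 8/9, 10/1, 10/11, 8/11.
The maximum over both is 11; one such subsequence is 4, 6, 5, 17, 6, 16, 2, 8, 4, 21, 14.

11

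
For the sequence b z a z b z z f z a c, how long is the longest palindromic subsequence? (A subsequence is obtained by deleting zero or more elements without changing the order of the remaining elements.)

One longest palindromic subsequence is azzzza (positions 3,4,6,7,9,10); it reads the same forward and backward, and the interval DP gives dp[1][11] = 6.

6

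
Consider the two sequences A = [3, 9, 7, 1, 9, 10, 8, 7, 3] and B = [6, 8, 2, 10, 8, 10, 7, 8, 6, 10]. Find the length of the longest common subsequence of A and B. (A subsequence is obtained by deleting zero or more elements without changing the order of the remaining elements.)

3

A longest common subsequence is 10, 8, 7 (length 3); the LCS DP confirms no longer common subsequence exists.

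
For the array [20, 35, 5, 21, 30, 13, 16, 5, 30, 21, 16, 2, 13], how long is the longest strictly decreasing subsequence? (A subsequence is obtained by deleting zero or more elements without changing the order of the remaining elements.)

5

Scanning left to right, the best length ending at each element is: 20→1, 35→1, 5→2, 21→2, 30→2, 13→3, 16→3, 5→4, 30→2, 21→3, 16→4, 2→5, 13→5.
So the longest decreasing subsequence has length 5, e.g. 35, 21, 13, 5, 2.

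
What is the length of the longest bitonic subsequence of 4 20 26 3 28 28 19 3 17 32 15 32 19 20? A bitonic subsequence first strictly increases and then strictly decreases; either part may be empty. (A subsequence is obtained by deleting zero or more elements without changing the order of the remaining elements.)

One longest bitonic subsequence is 4, 20, 26, 28, 19, 17, 15 (positions 1,2,3,5,7,9,11): it rises to 28 then falls. Length 7 is optimal.

7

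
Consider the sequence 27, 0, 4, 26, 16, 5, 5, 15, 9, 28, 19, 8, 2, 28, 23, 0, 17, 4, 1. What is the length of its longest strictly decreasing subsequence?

Scanning left to right, the best length ending at each element is: 27→1, 0→2, 4→2, 26→2, 16→3, 5→4, 5→4, 15→4, 9→5, 28→1, 19→3, 8→6, 2→7, 28→1, 23→3, 0→8, 17→4, 4→7, 1→8.
So the longest decreasing subsequence has length 8, e.g. 27, 26, 16, 15, 9, 8, 2, 0.

8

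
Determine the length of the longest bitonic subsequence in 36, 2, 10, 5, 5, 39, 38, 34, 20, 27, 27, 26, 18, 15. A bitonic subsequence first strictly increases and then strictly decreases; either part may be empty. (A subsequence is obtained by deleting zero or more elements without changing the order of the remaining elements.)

9

Let inc[i] be the LIS ending at i and dec[i] the longest strictly decreasing subsequence starting at i. inc = [1, 1, 2, 2, 2, 3, 3, 3, 3, 4, 4, 4, 3, 3], dec = [6, 1, 2, 1, 1, 7, 6, 5, 3, 4, 4, 3, 2, 1].
max_i inc[i]+dec[i]−1 = 9, with one witness 2, 10, 39, 38, 34, 27, 26, 18, 15.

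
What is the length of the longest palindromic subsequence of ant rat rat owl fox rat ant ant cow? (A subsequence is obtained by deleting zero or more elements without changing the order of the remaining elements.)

5

One longest palindromic subsequence is ant rat fox rat ant (positions 1,3,5,6,8); it reads the same forward and backward, and the interval DP gives dp[1][9] = 5.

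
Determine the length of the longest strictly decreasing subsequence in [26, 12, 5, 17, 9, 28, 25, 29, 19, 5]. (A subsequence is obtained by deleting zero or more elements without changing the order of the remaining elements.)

4

One longest decreasing subsequence is 26, 12, 9, 5 (positions 1,2,5,10), of length 4; no longer one exists.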